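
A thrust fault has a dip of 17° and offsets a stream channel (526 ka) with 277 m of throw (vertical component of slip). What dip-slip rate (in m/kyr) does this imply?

1.80 m/kyr

dip-slip = throw / sin(dip) = 277 m / sin(17°) = 947.4 m
rate = 947.4 m / 526 ka = 0.00180 m/yr = 1.80 m/kyr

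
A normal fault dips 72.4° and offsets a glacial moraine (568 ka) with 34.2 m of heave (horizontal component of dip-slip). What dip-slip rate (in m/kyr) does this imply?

dip-slip = heave / cos(dip) = 34.2 m / cos(72.4°) = 113.1 m
rate = 113.1 m / 568 ka = 0.000199 m/yr = 0.199 m/kyr

0.199 m/kyr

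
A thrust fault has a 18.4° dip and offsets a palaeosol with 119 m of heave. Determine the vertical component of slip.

throw = heave × tan(dip) = 119 × tan(18.4°) = 39.6 m

39.6 m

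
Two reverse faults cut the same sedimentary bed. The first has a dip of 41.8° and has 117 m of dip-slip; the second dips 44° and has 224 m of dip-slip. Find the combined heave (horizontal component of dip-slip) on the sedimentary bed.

248 m

heave_A = 117 × cos(41.8°) = 87.22 m
heave_B = 224 × cos(44°) = 161.1 m
total = 87.22 + 161.1 = 248 m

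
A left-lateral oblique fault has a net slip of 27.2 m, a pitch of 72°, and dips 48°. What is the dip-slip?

dip-slip = net slip × sin(rake) = 27.2 m × sin(72°) = 25.9 m

25.9 m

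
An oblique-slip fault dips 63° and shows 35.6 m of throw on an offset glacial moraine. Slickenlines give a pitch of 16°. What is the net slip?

145 m

dip-slip = throw / sin(dip) = 35.6 / sin(63°) = 39.95 m
net slip = dip-slip / sin(rake) = 39.95 / sin(16°) = 145 m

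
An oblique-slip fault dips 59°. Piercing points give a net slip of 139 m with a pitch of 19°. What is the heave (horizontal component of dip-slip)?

23.3 m

dip-slip = net slip × sin(rake) = 139 m × sin(19°) = 45.25 m
heave = dip-slip × cos(dip) = 45.25 × cos(59°) = 23.3 m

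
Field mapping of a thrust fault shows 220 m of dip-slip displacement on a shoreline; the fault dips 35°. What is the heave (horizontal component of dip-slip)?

180 m

heave = dip-slip × cos(dip) = 220 m × cos(35°) = 180 m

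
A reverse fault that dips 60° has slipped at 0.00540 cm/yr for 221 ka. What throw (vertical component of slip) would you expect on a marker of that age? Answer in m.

10.3 m

dip-slip = rate × time = 0.00540 cm/yr × 221 ka = 11.93 m
throw = dip-slip × sin(dip) = 11.93 × sin(60°) = 10.3 m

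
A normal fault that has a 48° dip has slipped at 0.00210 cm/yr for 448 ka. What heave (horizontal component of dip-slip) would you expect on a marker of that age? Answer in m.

dip-slip = rate × time = 0.00210 cm/yr × 448 ka = 9.408 m
heave = dip-slip × cos(dip) = 9.408 × cos(48°) = 6.30 m

6.30 m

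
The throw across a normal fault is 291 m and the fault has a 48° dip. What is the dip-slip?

dip-slip = throw / sin(dip) = 291 / sin(48°) = 392 m

392 m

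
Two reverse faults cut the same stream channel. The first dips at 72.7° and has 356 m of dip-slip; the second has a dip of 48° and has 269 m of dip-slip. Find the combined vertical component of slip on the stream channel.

throw_A = 356 × sin(72.7°) = 339.9 m
throw_B = 269 × sin(48°) = 199.9 m
total = 339.9 + 199.9 = 540 m

540 m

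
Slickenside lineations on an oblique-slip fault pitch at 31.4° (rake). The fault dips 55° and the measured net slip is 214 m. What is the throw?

dip-slip = net slip × sin(rake) = 214 m × sin(31.4°) = 111.5 m
throw = dip-slip × sin(dip) = 111.5 × sin(55°) = 91.3 m

91.3 m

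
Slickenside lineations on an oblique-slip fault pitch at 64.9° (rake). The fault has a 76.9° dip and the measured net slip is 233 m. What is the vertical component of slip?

dip-slip = net slip × sin(rake) = 233 m × sin(64.9°) = 211 m
throw = dip-slip × sin(dip) = 211 × sin(76.9°) = 206 m

206 m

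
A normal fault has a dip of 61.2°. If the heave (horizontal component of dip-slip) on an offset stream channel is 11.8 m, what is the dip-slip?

dip-slip = heave / cos(dip) = 11.8 / cos(61.2°) = 24.5 m

24.5 m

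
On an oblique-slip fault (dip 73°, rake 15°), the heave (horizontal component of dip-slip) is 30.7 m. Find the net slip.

406 m

dip-slip = heave / cos(dip) = 30.7 / cos(73°) = 105 m
net slip = dip-slip / sin(rake) = 105 / sin(15°) = 406 m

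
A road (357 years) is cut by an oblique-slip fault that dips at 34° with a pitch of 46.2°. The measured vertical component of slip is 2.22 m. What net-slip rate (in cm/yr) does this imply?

dip-slip = throw / sin(dip) = 2.22 / sin(34°) = 3.970 m
net slip = dip-slip / sin(rake) = 3.970 / sin(46.2°) = 5.500 m
rate = 5.500 m / 357 years = 0.0154 m/yr = 1.54 cm/yr

1.54 cm/yr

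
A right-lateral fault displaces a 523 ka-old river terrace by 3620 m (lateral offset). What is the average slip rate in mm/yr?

rate = 3620 m / 523 ka = 0.00692 m/yr = 6.92 mm/yr

6.92 mm/yr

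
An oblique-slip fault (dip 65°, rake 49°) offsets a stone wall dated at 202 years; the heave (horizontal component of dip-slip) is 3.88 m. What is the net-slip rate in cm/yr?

6.02 cm/yr

dip-slip = heave / cos(dip) = 3.88 / cos(65°) = 9.181 m
net slip = dip-slip / sin(rake) = 9.181 / sin(49°) = 12.16 m
rate = 12.16 m / 202 years = 0.0602 m/yr = 6.02 cm/yr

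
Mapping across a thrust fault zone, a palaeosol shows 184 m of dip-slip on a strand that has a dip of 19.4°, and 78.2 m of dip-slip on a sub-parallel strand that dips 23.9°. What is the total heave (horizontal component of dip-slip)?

heave_A = 184 × cos(19.4°) = 173.6 m
heave_B = 78.2 × cos(23.9°) = 71.49 m
total = 173.6 + 71.49 = 245 m

245 m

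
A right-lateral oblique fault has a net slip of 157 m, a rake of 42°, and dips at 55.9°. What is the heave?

dip-slip = net slip × sin(rake) = 157 m × sin(42°) = 105.1 m
heave = dip-slip × cos(dip) = 105.1 × cos(55.9°) = 58.9 m

58.9 m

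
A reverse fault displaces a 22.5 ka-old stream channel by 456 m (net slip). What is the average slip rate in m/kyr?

20.3 m/kyr

rate = 456 m / 22.5 ka = 0.0203 m/yr = 20.3 m/kyr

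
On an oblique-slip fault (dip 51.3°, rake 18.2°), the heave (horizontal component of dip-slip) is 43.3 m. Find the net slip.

dip-slip = heave / cos(dip) = 43.3 / cos(51.3°) = 69.25 m
net slip = dip-slip / sin(rake) = 69.25 / sin(18.2°) = 222 m

222 m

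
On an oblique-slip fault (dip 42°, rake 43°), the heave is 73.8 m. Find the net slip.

146 m

dip-slip = heave / cos(dip) = 73.8 / cos(42°) = 99.31 m
net slip = dip-slip / sin(rake) = 99.31 / sin(43°) = 146 m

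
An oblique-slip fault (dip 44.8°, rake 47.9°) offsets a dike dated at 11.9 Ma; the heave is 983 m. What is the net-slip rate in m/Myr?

157 m/Myr

dip-slip = heave / cos(dip) = 983 / cos(44.8°) = 1385 m
net slip = dip-slip / sin(rake) = 1385 / sin(47.9°) = 1867 m
rate = 1867 m / 11.9 Ma = 0.000157 m/yr = 157 m/Myr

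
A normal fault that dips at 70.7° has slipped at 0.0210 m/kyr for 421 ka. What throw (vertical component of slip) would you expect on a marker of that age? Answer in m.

8.34 m

dip-slip = rate × time = 0.0210 m/kyr × 421 ka = 8.841 m
throw = dip-slip × sin(dip) = 8.841 × sin(70.7°) = 8.34 m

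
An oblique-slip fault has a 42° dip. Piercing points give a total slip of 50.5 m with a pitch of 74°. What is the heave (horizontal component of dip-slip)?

36.1 m

dip-slip = net slip × sin(rake) = 50.5 m × sin(74°) = 48.54 m
heave = dip-slip × cos(dip) = 48.54 × cos(42°) = 36.1 m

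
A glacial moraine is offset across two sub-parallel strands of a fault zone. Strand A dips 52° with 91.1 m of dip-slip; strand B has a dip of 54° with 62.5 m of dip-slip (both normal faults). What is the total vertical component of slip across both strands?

throw_A = 91.1 × sin(52°) = 71.79 m
throw_B = 62.5 × sin(54°) = 50.56 m
total = 71.79 + 50.56 = 122 m

122 m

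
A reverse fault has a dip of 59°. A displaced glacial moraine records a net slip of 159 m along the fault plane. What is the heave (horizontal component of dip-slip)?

81.9 m

heave = dip-slip × cos(dip) = 159 m × cos(59°) = 81.9 m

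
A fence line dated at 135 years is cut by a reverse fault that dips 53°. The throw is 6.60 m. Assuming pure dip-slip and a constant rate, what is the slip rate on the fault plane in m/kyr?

61.2 m/kyr

dip-slip = throw / sin(dip) = 6.60 m / sin(53°) = 8.264 m
rate = 8.264 m / 135 years = 0.0612 m/yr = 61.2 m/kyr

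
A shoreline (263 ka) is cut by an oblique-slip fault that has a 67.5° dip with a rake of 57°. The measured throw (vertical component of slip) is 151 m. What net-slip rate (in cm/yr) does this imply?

0.0741 cm/yr

dip-slip = throw / sin(dip) = 151 / sin(67.5°) = 163.4 m
net slip = dip-slip / sin(rake) = 163.4 / sin(57°) = 194.9 m
rate = 194.9 m / 263 ka = 0.000741 m/yr = 0.0741 cm/yr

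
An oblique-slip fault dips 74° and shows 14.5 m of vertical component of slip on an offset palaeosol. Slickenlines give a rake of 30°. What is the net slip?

30.2 m

dip-slip = throw / sin(dip) = 14.5 / sin(74°) = 15.08 m
net slip = dip-slip / sin(rake) = 15.08 / sin(30°) = 30.2 m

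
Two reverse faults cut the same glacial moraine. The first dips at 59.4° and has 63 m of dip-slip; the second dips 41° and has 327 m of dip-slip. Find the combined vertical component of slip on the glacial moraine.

269 m

throw_A = 63 × sin(59.4°) = 54.23 m
throw_B = 327 × sin(41°) = 214.5 m
total = 54.23 + 214.5 = 269 m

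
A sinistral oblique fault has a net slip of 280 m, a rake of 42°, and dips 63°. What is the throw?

dip-slip = net slip × sin(rake) = 280 m × sin(42°) = 187.4 m
throw = dip-slip × sin(dip) = 187.4 × sin(63°) = 167 m

167 m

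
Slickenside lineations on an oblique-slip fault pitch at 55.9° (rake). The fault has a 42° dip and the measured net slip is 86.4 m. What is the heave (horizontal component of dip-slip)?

dip-slip = net slip × sin(rake) = 86.4 m × sin(55.9°) = 71.54 m
heave = dip-slip × cos(dip) = 71.54 × cos(42°) = 53.2 m

53.2 m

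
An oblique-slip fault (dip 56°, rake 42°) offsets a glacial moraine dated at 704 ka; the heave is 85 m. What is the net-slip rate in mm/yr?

0.323 mm/yr

dip-slip = heave / cos(dip) = 85 / cos(56°) = 152 m
net slip = dip-slip / sin(rake) = 152 / sin(42°) = 227.2 m
rate = 227.2 m / 704 ka = 0.000323 m/yr = 0.323 mm/yr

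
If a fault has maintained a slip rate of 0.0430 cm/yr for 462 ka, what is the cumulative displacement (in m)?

slip = rate × time = 0.0430 cm/yr × 462 ka = 199 m

199 m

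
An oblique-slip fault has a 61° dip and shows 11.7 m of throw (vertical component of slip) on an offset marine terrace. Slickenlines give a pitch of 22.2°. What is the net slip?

dip-slip = throw / sin(dip) = 11.7 / sin(61°) = 13.38 m
net slip = dip-slip / sin(rake) = 13.38 / sin(22.2°) = 35.4 m

35.4 m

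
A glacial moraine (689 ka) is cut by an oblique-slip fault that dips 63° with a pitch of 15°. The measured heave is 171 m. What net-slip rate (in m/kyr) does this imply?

dip-slip = heave / cos(dip) = 171 / cos(63°) = 376.7 m
net slip = dip-slip / sin(rake) = 376.7 / sin(15°) = 1455 m
rate = 1455 m / 689 ka = 0.00211 m/yr = 2.11 m/kyr

2.11 m/kyr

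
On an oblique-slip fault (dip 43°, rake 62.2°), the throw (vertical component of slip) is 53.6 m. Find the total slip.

88.8 m

dip-slip = throw / sin(dip) = 53.6 / sin(43°) = 78.59 m
net slip = dip-slip / sin(rake) = 78.59 / sin(62.2°) = 88.8 m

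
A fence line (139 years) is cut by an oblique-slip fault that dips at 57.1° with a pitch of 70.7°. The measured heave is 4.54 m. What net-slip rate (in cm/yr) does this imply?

dip-slip = heave / cos(dip) = 4.54 / cos(57.1°) = 8.358 m
net slip = dip-slip / sin(rake) = 8.358 / sin(70.7°) = 8.856 m
rate = 8.856 m / 139 years = 0.0637 m/yr = 6.37 cm/yr

6.37 cm/yr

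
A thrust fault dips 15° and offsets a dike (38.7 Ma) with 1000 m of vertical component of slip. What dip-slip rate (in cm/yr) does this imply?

0.00998 cm/yr

dip-slip = throw / sin(dip) = 1000 m / sin(15°) = 3864 m
rate = 3864 m / 38.7 Ma = 0.0000998 m/yr = 0.00998 cm/yr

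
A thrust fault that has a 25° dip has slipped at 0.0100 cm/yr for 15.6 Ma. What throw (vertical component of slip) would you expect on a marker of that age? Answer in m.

dip-slip = rate × time = 0.0100 cm/yr × 15.6 Ma = 1560 m
throw = dip-slip × sin(dip) = 1560 × sin(25°) = 659 m

659 m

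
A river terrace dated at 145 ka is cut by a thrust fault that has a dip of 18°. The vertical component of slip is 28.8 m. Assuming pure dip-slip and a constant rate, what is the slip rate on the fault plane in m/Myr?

643 m/Myr

dip-slip = throw / sin(dip) = 28.8 m / sin(18°) = 93.20 m
rate = 93.20 m / 145 ka = 0.000643 m/yr = 643 m/Myr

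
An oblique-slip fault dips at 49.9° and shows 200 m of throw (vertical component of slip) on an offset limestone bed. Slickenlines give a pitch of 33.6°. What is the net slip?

dip-slip = throw / sin(dip) = 200 / sin(49.9°) = 261.5 m
net slip = dip-slip / sin(rake) = 261.5 / sin(33.6°) = 472 m

472 m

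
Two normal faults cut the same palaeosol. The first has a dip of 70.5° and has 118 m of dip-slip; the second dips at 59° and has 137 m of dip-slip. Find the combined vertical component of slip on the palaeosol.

throw_A = 118 × sin(70.5°) = 111.2 m
throw_B = 137 × sin(59°) = 117.4 m
total = 111.2 + 117.4 = 229 m

229 m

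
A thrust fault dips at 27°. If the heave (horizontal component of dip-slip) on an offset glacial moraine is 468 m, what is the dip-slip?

dip-slip = heave / cos(dip) = 468 / cos(27°) = 525 m

525 m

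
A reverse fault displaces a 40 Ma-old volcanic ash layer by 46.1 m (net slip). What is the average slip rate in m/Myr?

1.15 m/Myr

rate = 46.1 m / 40 Ma = 0.00000115 m/yr = 1.15 m/Myr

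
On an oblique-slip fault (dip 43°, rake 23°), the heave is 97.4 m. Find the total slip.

341 m

dip-slip = heave / cos(dip) = 97.4 / cos(43°) = 133.2 m
net slip = dip-slip / sin(rake) = 133.2 / sin(23°) = 341 m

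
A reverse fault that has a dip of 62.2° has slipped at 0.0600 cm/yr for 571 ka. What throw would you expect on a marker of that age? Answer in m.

dip-slip = rate × time = 0.0600 cm/yr × 571 ka = 342.6 m
throw = dip-slip × sin(dip) = 342.6 × sin(62.2°) = 303 m

303 m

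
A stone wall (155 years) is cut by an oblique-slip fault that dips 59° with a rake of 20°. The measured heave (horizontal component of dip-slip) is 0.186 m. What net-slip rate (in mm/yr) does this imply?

6.81 mm/yr

dip-slip = heave / cos(dip) = 0.186 / cos(59°) = 0.3611 m
net slip = dip-slip / sin(rake) = 0.3611 / sin(20°) = 1.056 m
rate = 1.056 m / 155 years = 0.00681 m/yr = 6.81 mm/yr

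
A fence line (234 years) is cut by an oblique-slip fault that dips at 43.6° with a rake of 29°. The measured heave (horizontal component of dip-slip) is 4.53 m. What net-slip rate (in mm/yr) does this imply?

dip-slip = heave / cos(dip) = 4.53 / cos(43.6°) = 6.255 m
net slip = dip-slip / sin(rake) = 6.255 / sin(29°) = 12.90 m
rate = 12.90 m / 234 years = 0.0551 m/yr = 55.1 mm/yr

55.1 mm/yr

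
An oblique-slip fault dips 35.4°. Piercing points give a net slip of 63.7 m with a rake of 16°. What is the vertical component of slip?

dip-slip = net slip × sin(rake) = 63.7 m × sin(16°) = 17.56 m
throw = dip-slip × sin(dip) = 17.56 × sin(35.4°) = 10.2 m

10.2 m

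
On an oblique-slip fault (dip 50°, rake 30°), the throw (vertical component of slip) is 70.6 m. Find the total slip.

dip-slip = throw / sin(dip) = 70.6 / sin(50°) = 92.16 m
net slip = dip-slip / sin(rake) = 92.16 / sin(30°) = 184 m

184 m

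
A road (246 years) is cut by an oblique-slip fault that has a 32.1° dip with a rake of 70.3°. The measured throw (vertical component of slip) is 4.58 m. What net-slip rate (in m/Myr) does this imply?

dip-slip = throw / sin(dip) = 4.58 / sin(32.1°) = 8.619 m
net slip = dip-slip / sin(rake) = 8.619 / sin(70.3°) = 9.155 m
rate = 9.155 m / 246 years = 0.0372 m/yr = 37200 m/Myr

37200 m/Myr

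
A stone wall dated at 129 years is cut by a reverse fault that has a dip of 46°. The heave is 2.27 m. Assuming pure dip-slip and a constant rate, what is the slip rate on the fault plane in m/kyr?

25.3 m/kyr

dip-slip = heave / cos(dip) = 2.27 m / cos(46°) = 3.268 m
rate = 3.268 m / 129 years = 0.0253 m/yr = 25.3 m/kyr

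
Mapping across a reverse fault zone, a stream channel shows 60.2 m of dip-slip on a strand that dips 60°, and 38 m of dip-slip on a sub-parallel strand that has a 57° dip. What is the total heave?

50.8 m

heave_A = 60.2 × cos(60°) = 30.10 m
heave_B = 38 × cos(57°) = 20.70 m
total = 30.10 + 20.70 = 50.8 m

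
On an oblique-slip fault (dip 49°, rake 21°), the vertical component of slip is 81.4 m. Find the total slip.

dip-slip = throw / sin(dip) = 81.4 / sin(49°) = 107.9 m
net slip = dip-slip / sin(rake) = 107.9 / sin(21°) = 301 m

301 m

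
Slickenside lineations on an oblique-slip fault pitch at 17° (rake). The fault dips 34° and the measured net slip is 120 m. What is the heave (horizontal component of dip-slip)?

dip-slip = net slip × sin(rake) = 120 m × sin(17°) = 35.08 m
heave = dip-slip × cos(dip) = 35.08 × cos(34°) = 29.1 m

29.1 m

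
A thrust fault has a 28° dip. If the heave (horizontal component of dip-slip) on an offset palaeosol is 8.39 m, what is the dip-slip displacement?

9.50 m

dip-slip = heave / cos(dip) = 8.39 / cos(28°) = 9.50 m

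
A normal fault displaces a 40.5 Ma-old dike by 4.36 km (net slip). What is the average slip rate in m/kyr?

0.108 m/kyr

rate = 4.36 km / 40.5 Ma = 0.000108 m/yr = 0.108 m/kyr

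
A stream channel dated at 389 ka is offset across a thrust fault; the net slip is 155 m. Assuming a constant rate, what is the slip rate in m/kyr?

0.398 m/kyr

rate = 155 m / 389 ka = 0.000398 m/yr = 0.398 m/kyr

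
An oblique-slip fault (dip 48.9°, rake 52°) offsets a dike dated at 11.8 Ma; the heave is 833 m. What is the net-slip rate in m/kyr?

dip-slip = heave / cos(dip) = 833 / cos(48.9°) = 1267 m
net slip = dip-slip / sin(rake) = 1267 / sin(52°) = 1608 m
rate = 1608 m / 11.8 Ma = 0.000136 m/yr = 0.136 m/kyr

0.136 m/kyr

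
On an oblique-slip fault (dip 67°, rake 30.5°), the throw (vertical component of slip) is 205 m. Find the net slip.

dip-slip = throw / sin(dip) = 205 / sin(67°) = 222.7 m
net slip = dip-slip / sin(rake) = 222.7 / sin(30.5°) = 439 m

439 m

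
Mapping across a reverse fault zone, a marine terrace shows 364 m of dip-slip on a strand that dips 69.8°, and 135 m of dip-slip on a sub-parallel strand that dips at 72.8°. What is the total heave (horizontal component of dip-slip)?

heave_A = 364 × cos(69.8°) = 125.7 m
heave_B = 135 × cos(72.8°) = 39.92 m
total = 125.7 + 39.92 = 166 m

166 m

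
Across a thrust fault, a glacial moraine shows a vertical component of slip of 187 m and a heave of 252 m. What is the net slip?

314 m

net slip = √(throw² + heave²) = √(187² + 252²) = 314 m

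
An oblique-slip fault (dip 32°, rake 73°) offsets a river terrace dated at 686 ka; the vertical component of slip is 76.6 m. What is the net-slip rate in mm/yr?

dip-slip = throw / sin(dip) = 76.6 / sin(32°) = 144.6 m
net slip = dip-slip / sin(rake) = 144.6 / sin(73°) = 151.2 m
rate = 151.2 m / 686 ka = 0.000220 m/yr = 0.220 mm/yr

0.220 mm/yr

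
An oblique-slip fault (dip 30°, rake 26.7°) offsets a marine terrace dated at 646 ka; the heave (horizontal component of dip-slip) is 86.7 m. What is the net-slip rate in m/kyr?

0.345 m/kyr

dip-slip = heave / cos(dip) = 86.7 / cos(30°) = 100.1 m
net slip = dip-slip / sin(rake) = 100.1 / sin(26.7°) = 222.8 m
rate = 222.8 m / 646 ka = 0.000345 m/yr = 0.345 m/kyr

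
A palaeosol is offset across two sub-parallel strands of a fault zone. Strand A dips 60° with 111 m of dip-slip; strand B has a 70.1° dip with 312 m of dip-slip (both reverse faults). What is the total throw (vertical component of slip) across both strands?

throw_A = 111 × sin(60°) = 96.13 m
throw_B = 312 × sin(70.1°) = 293.4 m
total = 96.13 + 293.4 = 389 m

389 m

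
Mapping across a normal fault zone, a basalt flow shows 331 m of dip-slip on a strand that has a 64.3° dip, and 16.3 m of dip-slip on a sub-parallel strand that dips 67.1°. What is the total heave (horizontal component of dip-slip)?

150 m

heave_A = 331 × cos(64.3°) = 143.5 m
heave_B = 16.3 × cos(67.1°) = 6.343 m
total = 143.5 + 6.343 = 150 m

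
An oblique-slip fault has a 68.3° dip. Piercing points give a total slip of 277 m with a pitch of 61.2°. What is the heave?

dip-slip = net slip × sin(rake) = 277 m × sin(61.2°) = 242.7 m
heave = dip-slip × cos(dip) = 242.7 × cos(68.3°) = 89.8 m

89.8 m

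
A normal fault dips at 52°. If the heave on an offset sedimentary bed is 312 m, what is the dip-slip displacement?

dip-slip = heave / cos(dip) = 312 / cos(52°) = 507 m

507 m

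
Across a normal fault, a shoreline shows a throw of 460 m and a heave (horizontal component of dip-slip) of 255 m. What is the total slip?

net slip = √(throw² + heave²) = √(460² + 255²) = 526 m

526 m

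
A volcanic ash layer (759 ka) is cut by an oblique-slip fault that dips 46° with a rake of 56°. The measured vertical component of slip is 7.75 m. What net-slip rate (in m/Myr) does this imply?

17.1 m/Myr

dip-slip = throw / sin(dip) = 7.75 / sin(46°) = 10.77 m
net slip = dip-slip / sin(rake) = 10.77 / sin(56°) = 13 m
rate = 13 m / 759 ka = 0.0000171 m/yr = 17.1 m/Myr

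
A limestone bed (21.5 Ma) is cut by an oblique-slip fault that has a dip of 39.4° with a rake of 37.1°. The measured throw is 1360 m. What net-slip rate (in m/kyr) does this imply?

dip-slip = throw / sin(dip) = 1360 / sin(39.4°) = 2143 m
net slip = dip-slip / sin(rake) = 2143 / sin(37.1°) = 3552 m
rate = 3552 m / 21.5 Ma = 0.000165 m/yr = 0.165 m/kyr

0.165 m/kyr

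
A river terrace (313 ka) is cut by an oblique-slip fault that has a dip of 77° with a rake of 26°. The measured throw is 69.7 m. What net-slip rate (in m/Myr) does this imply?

521 m/Myr

dip-slip = throw / sin(dip) = 69.7 / sin(77°) = 71.53 m
net slip = dip-slip / sin(rake) = 71.53 / sin(26°) = 163.2 m
rate = 163.2 m / 313 ka = 0.000521 m/yr = 521 m/Myr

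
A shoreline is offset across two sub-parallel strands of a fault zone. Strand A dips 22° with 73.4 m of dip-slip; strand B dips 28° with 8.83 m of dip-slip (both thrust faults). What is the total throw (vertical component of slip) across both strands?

31.6 m

throw_A = 73.4 × sin(22°) = 27.50 m
throw_B = 8.83 × sin(28°) = 4.145 m
total = 27.50 + 4.145 = 31.6 m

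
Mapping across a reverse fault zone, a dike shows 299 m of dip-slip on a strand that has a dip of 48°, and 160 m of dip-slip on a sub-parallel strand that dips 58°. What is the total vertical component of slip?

358 m

throw_A = 299 × sin(48°) = 222.2 m
throw_B = 160 × sin(58°) = 135.7 m
total = 222.2 + 135.7 = 358 m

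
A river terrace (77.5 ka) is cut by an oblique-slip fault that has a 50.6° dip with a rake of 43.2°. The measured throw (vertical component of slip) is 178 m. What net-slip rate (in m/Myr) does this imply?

dip-slip = throw / sin(dip) = 178 / sin(50.6°) = 230.4 m
net slip = dip-slip / sin(rake) = 230.4 / sin(43.2°) = 336.5 m
rate = 336.5 m / 77.5 ka = 0.00434 m/yr = 4340 m/Myr

4340 m/Myr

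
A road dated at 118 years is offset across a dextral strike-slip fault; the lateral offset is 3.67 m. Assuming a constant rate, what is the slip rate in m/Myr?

31100 m/Myr

rate = 3.67 m / 118 years = 0.0311 m/yr = 31100 m/Myr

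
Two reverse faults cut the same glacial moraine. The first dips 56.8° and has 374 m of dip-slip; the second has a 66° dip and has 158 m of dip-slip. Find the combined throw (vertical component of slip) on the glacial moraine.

457 m

throw_A = 374 × sin(56.8°) = 312.9 m
throw_B = 158 × sin(66°) = 144.3 m
total = 312.9 + 144.3 = 457 m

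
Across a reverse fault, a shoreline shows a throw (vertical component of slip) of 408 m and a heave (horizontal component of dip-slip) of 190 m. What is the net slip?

net slip = √(throw² + heave²) = √(408² + 190²) = 450 m

450 m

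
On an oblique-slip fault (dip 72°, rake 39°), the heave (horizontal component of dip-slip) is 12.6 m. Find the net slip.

64.8 m

dip-slip = heave / cos(dip) = 12.6 / cos(72°) = 40.77 m
net slip = dip-slip / sin(rake) = 40.77 / sin(39°) = 64.8 m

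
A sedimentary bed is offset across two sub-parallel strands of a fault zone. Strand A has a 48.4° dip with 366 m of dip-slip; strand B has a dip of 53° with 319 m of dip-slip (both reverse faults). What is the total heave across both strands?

heave_A = 366 × cos(48.4°) = 243 m
heave_B = 319 × cos(53°) = 192 m
total = 243 + 192 = 435 m

435 m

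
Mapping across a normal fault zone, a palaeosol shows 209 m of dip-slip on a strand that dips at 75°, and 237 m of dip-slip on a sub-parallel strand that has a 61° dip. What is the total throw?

throw_A = 209 × sin(75°) = 201.9 m
throw_B = 237 × sin(61°) = 207.3 m
total = 201.9 + 207.3 = 409 m

409 m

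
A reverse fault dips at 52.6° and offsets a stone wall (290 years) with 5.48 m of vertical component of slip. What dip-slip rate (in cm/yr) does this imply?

dip-slip = throw / sin(dip) = 5.48 m / sin(52.6°) = 6.898 m
rate = 6.898 m / 290 years = 0.0238 m/yr = 2.38 cm/yr

2.38 cm/yr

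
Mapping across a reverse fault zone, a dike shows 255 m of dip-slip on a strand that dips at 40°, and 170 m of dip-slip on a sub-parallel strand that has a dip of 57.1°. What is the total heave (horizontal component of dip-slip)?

288 m

heave_A = 255 × cos(40°) = 195.3 m
heave_B = 170 × cos(57.1°) = 92.34 m
total = 195.3 + 92.34 = 288 m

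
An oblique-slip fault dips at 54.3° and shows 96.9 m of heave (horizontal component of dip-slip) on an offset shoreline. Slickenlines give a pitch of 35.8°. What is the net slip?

284 m

dip-slip = heave / cos(dip) = 96.9 / cos(54.3°) = 166.1 m
net slip = dip-slip / sin(rake) = 166.1 / sin(35.8°) = 284 m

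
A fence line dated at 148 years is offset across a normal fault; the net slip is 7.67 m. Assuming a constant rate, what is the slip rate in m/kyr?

51.8 m/kyr

rate = 7.67 m / 148 years = 0.0518 m/yr = 51.8 m/kyr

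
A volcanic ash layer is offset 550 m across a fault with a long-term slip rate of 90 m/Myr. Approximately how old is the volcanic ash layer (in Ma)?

6.11 Ma

age = offset / rate = 550 m / (90 m/Myr) = 6.11e+06 yr = 6.11 Ma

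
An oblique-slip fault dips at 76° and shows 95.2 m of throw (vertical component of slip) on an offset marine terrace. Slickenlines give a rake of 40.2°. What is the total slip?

152 m

dip-slip = throw / sin(dip) = 95.2 / sin(76°) = 98.11 m
net slip = dip-slip / sin(rake) = 98.11 / sin(40.2°) = 152 m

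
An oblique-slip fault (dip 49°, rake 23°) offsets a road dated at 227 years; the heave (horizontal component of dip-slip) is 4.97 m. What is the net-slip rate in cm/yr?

dip-slip = heave / cos(dip) = 4.97 / cos(49°) = 7.576 m
net slip = dip-slip / sin(rake) = 7.576 / sin(23°) = 19.39 m
rate = 19.39 m / 227 years = 0.0854 m/yr = 8.54 cm/yr

8.54 cm/yr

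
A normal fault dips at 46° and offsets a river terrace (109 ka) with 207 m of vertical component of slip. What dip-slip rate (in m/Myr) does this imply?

2640 m/Myr

dip-slip = throw / sin(dip) = 207 m / sin(46°) = 287.8 m
rate = 287.8 m / 109 ka = 0.00264 m/yr = 2640 m/Myr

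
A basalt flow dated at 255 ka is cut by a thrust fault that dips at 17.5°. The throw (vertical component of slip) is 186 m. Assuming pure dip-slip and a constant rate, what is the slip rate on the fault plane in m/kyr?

2.43 m/kyr

dip-slip = throw / sin(dip) = 186 m / sin(17.5°) = 618.5 m
rate = 618.5 m / 255 ka = 0.00243 m/yr = 2.43 m/kyr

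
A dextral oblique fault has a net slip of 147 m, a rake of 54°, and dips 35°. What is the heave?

97.4 m

dip-slip = net slip × sin(rake) = 147 m × sin(54°) = 118.9 m
heave = dip-slip × cos(dip) = 118.9 × cos(35°) = 97.4 m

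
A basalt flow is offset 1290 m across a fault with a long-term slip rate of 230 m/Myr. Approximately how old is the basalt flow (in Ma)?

age = offset / rate = 1290 m / (230 m/Myr) = 5.61e+06 yr = 5.61 Ma

5.61 Ma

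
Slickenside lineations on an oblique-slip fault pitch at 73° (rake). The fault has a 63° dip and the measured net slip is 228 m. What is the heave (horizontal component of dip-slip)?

dip-slip = net slip × sin(rake) = 228 m × sin(73°) = 218 m
heave = dip-slip × cos(dip) = 218 × cos(63°) = 99 m

99 m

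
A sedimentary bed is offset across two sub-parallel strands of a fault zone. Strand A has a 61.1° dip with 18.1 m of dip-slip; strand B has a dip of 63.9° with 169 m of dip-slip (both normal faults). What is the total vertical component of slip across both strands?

throw_A = 18.1 × sin(61.1°) = 15.85 m
throw_B = 169 × sin(63.9°) = 151.8 m
total = 15.85 + 151.8 = 168 m

168 m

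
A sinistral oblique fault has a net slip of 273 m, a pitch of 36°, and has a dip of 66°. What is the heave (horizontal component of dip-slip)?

dip-slip = net slip × sin(rake) = 273 m × sin(36°) = 160.5 m
heave = dip-slip × cos(dip) = 160.5 × cos(66°) = 65.3 m

65.3 m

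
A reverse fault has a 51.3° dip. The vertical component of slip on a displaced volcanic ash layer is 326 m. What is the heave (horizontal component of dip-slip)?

heave = throw / tan(dip) = 326 / tan(51.3°) = 261 m

261 m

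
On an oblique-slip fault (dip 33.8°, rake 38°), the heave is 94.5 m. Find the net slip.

dip-slip = heave / cos(dip) = 94.5 / cos(33.8°) = 113.7 m
net slip = dip-slip / sin(rake) = 113.7 / sin(38°) = 185 m

185 m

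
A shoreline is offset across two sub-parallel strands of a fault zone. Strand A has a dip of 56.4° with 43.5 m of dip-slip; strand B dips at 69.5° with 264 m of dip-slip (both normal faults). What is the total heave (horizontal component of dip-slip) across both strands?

117 m

heave_A = 43.5 × cos(56.4°) = 24.07 m
heave_B = 264 × cos(69.5°) = 92.45 m
total = 24.07 + 92.45 = 117 m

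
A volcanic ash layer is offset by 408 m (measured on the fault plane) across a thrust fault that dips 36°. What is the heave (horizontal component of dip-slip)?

330 m

heave = dip-slip × cos(dip) = 408 m × cos(36°) = 330 m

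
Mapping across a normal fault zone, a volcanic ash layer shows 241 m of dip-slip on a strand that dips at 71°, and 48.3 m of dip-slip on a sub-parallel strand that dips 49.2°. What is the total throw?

throw_A = 241 × sin(71°) = 227.9 m
throw_B = 48.3 × sin(49.2°) = 36.56 m
total = 227.9 + 36.56 = 264 m

264 m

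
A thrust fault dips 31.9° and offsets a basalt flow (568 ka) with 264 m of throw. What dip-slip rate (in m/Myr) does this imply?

880 m/Myr

dip-slip = throw / sin(dip) = 264 m / sin(31.9°) = 499.6 m
rate = 499.6 m / 568 ka = 0.000880 m/yr = 880 m/Myr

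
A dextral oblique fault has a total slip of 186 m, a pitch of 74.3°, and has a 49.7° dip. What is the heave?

116 m

dip-slip = net slip × sin(rake) = 186 m × sin(74.3°) = 179.1 m
heave = dip-slip × cos(dip) = 179.1 × cos(49.7°) = 116 m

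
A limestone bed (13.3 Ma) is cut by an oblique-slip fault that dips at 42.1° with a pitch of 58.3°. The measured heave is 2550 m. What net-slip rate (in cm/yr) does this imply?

0.0304 cm/yr

dip-slip = heave / cos(dip) = 2550 / cos(42.1°) = 3437 m
net slip = dip-slip / sin(rake) = 3437 / sin(58.3°) = 4039 m
rate = 4039 m / 13.3 Ma = 0.000304 m/yr = 0.0304 cm/yr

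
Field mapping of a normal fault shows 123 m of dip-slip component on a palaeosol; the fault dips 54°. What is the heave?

heave = dip-slip × cos(dip) = 123 m × cos(54°) = 72.3 m

72.3 m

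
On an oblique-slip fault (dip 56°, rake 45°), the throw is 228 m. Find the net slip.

dip-slip = throw / sin(dip) = 228 / sin(56°) = 275 m
net slip = dip-slip / sin(rake) = 275 / sin(45°) = 389 m

389 m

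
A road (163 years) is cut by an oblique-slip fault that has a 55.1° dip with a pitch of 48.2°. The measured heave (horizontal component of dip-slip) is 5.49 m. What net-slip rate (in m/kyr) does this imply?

dip-slip = heave / cos(dip) = 5.49 / cos(55.1°) = 9.595 m
net slip = dip-slip / sin(rake) = 9.595 / sin(48.2°) = 12.87 m
rate = 12.87 m / 163 years = 0.0790 m/yr = 79 m/kyr

79 m/kyr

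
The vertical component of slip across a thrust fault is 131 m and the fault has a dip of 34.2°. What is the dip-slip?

233 m

dip-slip = throw / sin(dip) = 131 / sin(34.2°) = 233 m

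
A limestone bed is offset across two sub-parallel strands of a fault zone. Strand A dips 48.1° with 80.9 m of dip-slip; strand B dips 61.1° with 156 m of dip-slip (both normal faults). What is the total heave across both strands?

heave_A = 80.9 × cos(48.1°) = 54.03 m
heave_B = 156 × cos(61.1°) = 75.39 m
total = 54.03 + 75.39 = 129 m

129 m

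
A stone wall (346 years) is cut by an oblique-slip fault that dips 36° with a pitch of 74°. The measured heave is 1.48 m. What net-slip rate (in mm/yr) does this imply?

dip-slip = heave / cos(dip) = 1.48 / cos(36°) = 1.829 m
net slip = dip-slip / sin(rake) = 1.829 / sin(74°) = 1.903 m
rate = 1.903 m / 346 years = 0.00550 m/yr = 5.50 mm/yr

5.50 mm/yr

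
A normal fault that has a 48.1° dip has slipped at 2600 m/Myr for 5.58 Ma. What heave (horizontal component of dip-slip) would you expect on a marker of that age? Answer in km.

9.69 km

dip-slip = rate × time = 2600 m/Myr × 5.58 Ma = 14510 m
heave = dip-slip × cos(dip) = 14510 × cos(48.1°) = 9690 m = 9.69 km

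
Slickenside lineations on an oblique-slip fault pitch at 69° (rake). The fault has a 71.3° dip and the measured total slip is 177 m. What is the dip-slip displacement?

165 m

dip-slip = net slip × sin(rake) = 177 m × sin(69°) = 165 m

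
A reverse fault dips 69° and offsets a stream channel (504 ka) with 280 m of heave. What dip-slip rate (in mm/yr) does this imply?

1.55 mm/yr

dip-slip = heave / cos(dip) = 280 m / cos(69°) = 781.3 m
rate = 781.3 m / 504 ka = 0.00155 m/yr = 1.55 mm/yr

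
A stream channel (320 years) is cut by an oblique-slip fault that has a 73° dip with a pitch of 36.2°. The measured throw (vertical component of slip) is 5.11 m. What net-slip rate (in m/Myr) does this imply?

dip-slip = throw / sin(dip) = 5.11 / sin(73°) = 5.343 m
net slip = dip-slip / sin(rake) = 5.343 / sin(36.2°) = 9.047 m
rate = 9.047 m / 320 years = 0.0283 m/yr = 28300 m/Myr

28300 m/Myr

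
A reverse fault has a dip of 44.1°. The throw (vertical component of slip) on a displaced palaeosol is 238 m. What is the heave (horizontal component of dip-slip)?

heave = throw / tan(dip) = 238 / tan(44.1°) = 246 m

246 m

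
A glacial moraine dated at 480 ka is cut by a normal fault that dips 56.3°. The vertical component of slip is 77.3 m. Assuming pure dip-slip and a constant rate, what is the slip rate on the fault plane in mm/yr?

0.194 mm/yr

dip-slip = throw / sin(dip) = 77.3 m / sin(56.3°) = 92.91 m
rate = 92.91 m / 480 ka = 0.000194 m/yr = 0.194 mm/yr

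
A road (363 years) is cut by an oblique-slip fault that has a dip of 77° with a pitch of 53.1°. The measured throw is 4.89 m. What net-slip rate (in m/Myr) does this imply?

dip-slip = throw / sin(dip) = 4.89 / sin(77°) = 5.019 m
net slip = dip-slip / sin(rake) = 5.019 / sin(53.1°) = 6.276 m
rate = 6.276 m / 363 years = 0.0173 m/yr = 17300 m/Myr

17300 m/Myr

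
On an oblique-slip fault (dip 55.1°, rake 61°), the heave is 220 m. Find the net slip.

dip-slip = heave / cos(dip) = 220 / cos(55.1°) = 384.5 m
net slip = dip-slip / sin(rake) = 384.5 / sin(61°) = 440 m

440 m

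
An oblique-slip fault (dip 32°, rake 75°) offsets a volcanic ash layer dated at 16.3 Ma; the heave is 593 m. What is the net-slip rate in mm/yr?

dip-slip = heave / cos(dip) = 593 / cos(32°) = 699.3 m
net slip = dip-slip / sin(rake) = 699.3 / sin(75°) = 723.9 m
rate = 723.9 m / 16.3 Ma = 0.0000444 m/yr = 0.0444 mm/yr

0.0444 mm/yr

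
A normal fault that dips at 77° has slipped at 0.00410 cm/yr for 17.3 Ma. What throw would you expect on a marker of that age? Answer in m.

dip-slip = rate × time = 0.00410 cm/yr × 17.3 Ma = 709.3 m
throw = dip-slip × sin(dip) = 709.3 × sin(77°) = 691 m

691 m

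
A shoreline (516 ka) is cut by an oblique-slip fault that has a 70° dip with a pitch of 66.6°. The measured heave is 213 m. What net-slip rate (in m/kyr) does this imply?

1.32 m/kyr

dip-slip = heave / cos(dip) = 213 / cos(70°) = 622.8 m
net slip = dip-slip / sin(rake) = 622.8 / sin(66.6°) = 678.6 m
rate = 678.6 m / 516 ka = 0.00132 m/yr = 1.32 m/kyr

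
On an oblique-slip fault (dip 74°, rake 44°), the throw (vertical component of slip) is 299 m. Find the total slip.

dip-slip = throw / sin(dip) = 299 / sin(74°) = 311 m
net slip = dip-slip / sin(rake) = 311 / sin(44°) = 448 m

448 m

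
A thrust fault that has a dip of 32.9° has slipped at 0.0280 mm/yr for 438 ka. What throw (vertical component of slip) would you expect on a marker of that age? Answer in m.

dip-slip = rate × time = 0.0280 mm/yr × 438 ka = 12.26 m
throw = dip-slip × sin(dip) = 12.26 × sin(32.9°) = 6.66 m

6.66 m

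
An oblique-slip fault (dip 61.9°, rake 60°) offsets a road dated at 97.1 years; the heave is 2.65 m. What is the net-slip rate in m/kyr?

dip-slip = heave / cos(dip) = 2.65 / cos(61.9°) = 5.626 m
net slip = dip-slip / sin(rake) = 5.626 / sin(60°) = 6.497 m
rate = 6.497 m / 97.1 years = 0.0669 m/yr = 66.9 m/kyr

66.9 m/kyr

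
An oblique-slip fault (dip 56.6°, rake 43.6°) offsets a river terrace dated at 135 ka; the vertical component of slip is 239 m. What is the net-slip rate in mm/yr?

3.08 mm/yr

dip-slip = throw / sin(dip) = 239 / sin(56.6°) = 286.3 m
net slip = dip-slip / sin(rake) = 286.3 / sin(43.6°) = 415.1 m
rate = 415.1 m / 135 ka = 0.00308 m/yr = 3.08 mm/yr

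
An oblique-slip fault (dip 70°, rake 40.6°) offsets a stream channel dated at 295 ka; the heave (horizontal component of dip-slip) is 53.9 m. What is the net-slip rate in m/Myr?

821 m/Myr

dip-slip = heave / cos(dip) = 53.9 / cos(70°) = 157.6 m
net slip = dip-slip / sin(rake) = 157.6 / sin(40.6°) = 242.2 m
rate = 242.2 m / 295 ka = 0.000821 m/yr = 821 m/Myr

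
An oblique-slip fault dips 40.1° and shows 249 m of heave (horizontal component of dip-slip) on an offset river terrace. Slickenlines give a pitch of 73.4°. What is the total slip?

dip-slip = heave / cos(dip) = 249 / cos(40.1°) = 325.5 m
net slip = dip-slip / sin(rake) = 325.5 / sin(73.4°) = 340 m

340 m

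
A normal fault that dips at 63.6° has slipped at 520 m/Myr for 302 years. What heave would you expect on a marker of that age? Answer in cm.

6.98 cm

dip-slip = rate × time = 520 m/Myr × 302 years = 0.1570 m
heave = dip-slip × cos(dip) = 0.1570 × cos(63.6°) = 0.0698 m = 6.98 cm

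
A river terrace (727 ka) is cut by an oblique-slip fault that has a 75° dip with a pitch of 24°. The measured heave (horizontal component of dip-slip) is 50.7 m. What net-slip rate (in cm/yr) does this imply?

0.0662 cm/yr

dip-slip = heave / cos(dip) = 50.7 / cos(75°) = 195.9 m
net slip = dip-slip / sin(rake) = 195.9 / sin(24°) = 481.6 m
rate = 481.6 m / 727 ka = 0.000662 m/yr = 0.0662 cm/yr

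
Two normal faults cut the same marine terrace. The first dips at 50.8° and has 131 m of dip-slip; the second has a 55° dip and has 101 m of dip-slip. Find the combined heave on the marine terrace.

141 m

heave_A = 131 × cos(50.8°) = 82.80 m
heave_B = 101 × cos(55°) = 57.93 m
total = 82.80 + 57.93 = 141 m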